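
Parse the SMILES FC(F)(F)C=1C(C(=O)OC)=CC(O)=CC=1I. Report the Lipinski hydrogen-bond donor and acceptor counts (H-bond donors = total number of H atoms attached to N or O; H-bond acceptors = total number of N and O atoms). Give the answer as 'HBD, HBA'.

1, 3

Donors: find every N or O and count the H atoms it carries.
  atom 8 (O): bond orders sum to 2 → 0 H
  atom 9 (O): bond orders sum to 2 → 0 H
  atom 13 (O): bond orders sum to 1 → 1 H
Lipinski HBD = 1.
Acceptors: N atoms = 0, O atoms = 3 → HBA = 3.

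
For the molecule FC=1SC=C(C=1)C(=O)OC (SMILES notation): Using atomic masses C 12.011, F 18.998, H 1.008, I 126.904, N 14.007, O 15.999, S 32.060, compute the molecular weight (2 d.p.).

First, the molecular formula is C6H5FO2S (counting implicit H from valence).
  C: 6 × 12.011 = 72.066
  F: 1 × 18.998 = 18.998
  H: 5 × 1.008 = 5.040
  O: 2 × 15.999 = 31.998
  S: 1 × 32.060 = 32.060
Sum: 6×12.011 + 1×18.998 + 5×1.008 + 2×15.999 + 1×32.060 = 160.162 → 160.16 g/mol.

160.16 g/mol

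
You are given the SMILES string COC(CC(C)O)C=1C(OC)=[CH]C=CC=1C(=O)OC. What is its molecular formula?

Walk through each heavy atom and fill implicit hydrogens from standard valence (C 4, N 3, O 2, S 2, halogen 1):
  atom 1: C, bond orders sum to 1 (valence 4) → 3 H
  atom 2: O, bond orders sum to 2 (valence 2) → 0 H
  atom 3: C, bond orders sum to 3 (valence 4) → 1 H
  atom 4: C, bond orders sum to 2 (valence 4) → 2 H
  atom 5: C, bond orders sum to 3 (valence 4) → 1 H
  atom 6: C, bond orders sum to 1 (valence 4) → 3 H
  atom 7: O, bond orders sum to 1 (valence 2) → 1 H
  atom 8: C, bond orders sum to 4 (valence 4) → 0 H
  atom 9: C, bond orders sum to 4 (valence 4) → 0 H
  atom 10: O, bond orders sum to 2 (valence 2) → 0 H
  atom 11: C, bond orders sum to 1 (valence 4) → 3 H
  atom 12: C with explicit H count 1
  atom 13: C, bond orders sum to 3 (valence 4) → 1 H
  atom 14: C, bond orders sum to 3 (valence 4) → 1 H
  atom 15: C, bond orders sum to 4 (valence 4) → 0 H
  atom 16: C, bond orders sum to 4 (valence 4) → 0 H
  atom 17: O, bond orders sum to 2 (valence 2) → 0 H
  atom 18: O, bond orders sum to 2 (valence 2) → 0 H
  atom 19: C, bond orders sum to 1 (valence 4) → 3 H
Totals → C:14, H:20, O:5.

C14H20O5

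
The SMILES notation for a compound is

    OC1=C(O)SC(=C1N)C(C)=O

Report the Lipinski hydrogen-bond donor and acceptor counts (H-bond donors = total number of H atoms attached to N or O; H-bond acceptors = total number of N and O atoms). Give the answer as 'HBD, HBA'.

4, 4

Donors: find every N or O and count the H atoms it carries.
  atom 1 (O): bond orders sum to 1 → 1 H
  atom 4 (O): bond orders sum to 1 → 1 H
  atom 8 (N): bond orders sum to 1 → 2 H
  atom 11 (O): bond orders sum to 2 → 0 H
Lipinski HBD = 4.
Acceptors: N atoms = 1, O atoms = 3 → HBA = 4.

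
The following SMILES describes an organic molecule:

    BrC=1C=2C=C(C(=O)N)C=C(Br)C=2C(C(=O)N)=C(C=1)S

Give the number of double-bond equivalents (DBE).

9

Molecular formula: C12H8Br2N2O2S.
DoU = (2C + 2 + N − H − X) / 2, where X is the halogen count and O/S are ignored.
    = (2·12 + 2 + 2 − 8 − 2) / 2 = 18 / 2 = 9.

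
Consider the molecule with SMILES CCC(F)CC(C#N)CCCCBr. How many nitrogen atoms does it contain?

Scan the SMILES for N atoms (remember two-letter symbols like Cl and Br are single atoms).
Nitrogen count: 1.

1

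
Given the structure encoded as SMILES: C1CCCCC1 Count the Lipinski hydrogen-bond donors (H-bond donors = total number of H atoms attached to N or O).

Donors: find every N or O and count the H atoms it carries.
  (no N or O atoms present)
Lipinski HBD = 0.

0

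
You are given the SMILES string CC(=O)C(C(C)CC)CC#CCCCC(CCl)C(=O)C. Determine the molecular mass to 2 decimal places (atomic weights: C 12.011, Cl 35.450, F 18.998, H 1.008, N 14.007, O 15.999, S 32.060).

298.85 g/mol

First, the molecular formula is C17H27ClO2 (counting implicit H from valence).
  C: 17 × 12.011 = 204.187
  Cl: 1 × 35.450 = 35.450
  H: 27 × 1.008 = 27.216
  O: 2 × 15.999 = 31.998
Sum: 17×12.011 + 1×35.450 + 27×1.008 + 2×15.999 = 298.851 → 298.85 g/mol.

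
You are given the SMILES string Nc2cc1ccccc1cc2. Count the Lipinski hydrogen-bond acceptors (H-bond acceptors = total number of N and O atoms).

1

N atoms: 1; O atoms: 0.
Lipinski HBA = 1 + 0 = 1.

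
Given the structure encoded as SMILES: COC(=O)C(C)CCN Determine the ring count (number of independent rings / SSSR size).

In SMILES, each pair of matching ring-closure digits denotes one ring-closing bond; the number of such bonds equals the number of independent rings.
Ring-closure bonds here: 0.

0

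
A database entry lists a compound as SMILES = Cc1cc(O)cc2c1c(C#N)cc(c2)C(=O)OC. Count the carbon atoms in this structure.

Count every carbon token in the SMILES (each C, including those in ring-closure positions and inside branches).
Carbon count: 14.

14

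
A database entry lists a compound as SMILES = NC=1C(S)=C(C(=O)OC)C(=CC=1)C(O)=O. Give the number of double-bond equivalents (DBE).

Degree of unsaturation = (number of rings) + (number of π bonds).
Ring closures in the SMILES: 1.
π bonds: 5 double bonds (each 1 DoU) → 5 DoU from unsaturation.
Total DoU = 1 + 5 = 6.

6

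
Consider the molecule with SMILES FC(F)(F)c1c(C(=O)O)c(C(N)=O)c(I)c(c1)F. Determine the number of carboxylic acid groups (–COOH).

The carboxylic acid motif appears at heavy-atom position 7 in the SMILES.
Other groups present: 1 amide.
Carboxylic acid count: 1.

1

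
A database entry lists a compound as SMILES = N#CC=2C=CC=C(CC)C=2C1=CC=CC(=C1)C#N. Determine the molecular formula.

C16H12N2

Walk through each heavy atom and fill implicit hydrogens from standard valence (C 4, N 3, O 2, S 2, halogen 1):
  atom 1: N, bond orders sum to 3 (valence 3) → 0 H
  atom 2: C, bond orders sum to 4 (valence 4) → 0 H
  atom 3: C, bond orders sum to 4 (valence 4) → 0 H
  atom 4: C, bond orders sum to 3 (valence 4) → 1 H
  atom 5: C, bond orders sum to 3 (valence 4) → 1 H
  atom 6: C, bond orders sum to 3 (valence 4) → 1 H
  atom 7: C, bond orders sum to 4 (valence 4) → 0 H
  atom 8: C, bond orders sum to 2 (valence 4) → 2 H
  atom 9: C, bond orders sum to 1 (valence 4) → 3 H
  atom 10: C, bond orders sum to 4 (valence 4) → 0 H
  atom 11: C, bond orders sum to 4 (valence 4) → 0 H
  atom 12: C, bond orders sum to 3 (valence 4) → 1 H
  atom 13: C, bond orders sum to 3 (valence 4) → 1 H
  atom 14: C, bond orders sum to 3 (valence 4) → 1 H
  atom 15: C, bond orders sum to 4 (valence 4) → 0 H
  atom 16: C, bond orders sum to 3 (valence 4) → 1 H
  atom 17: C, bond orders sum to 4 (valence 4) → 0 H
  atom 18: N, bond orders sum to 3 (valence 3) → 0 H
Totals → C:16, H:12, N:2.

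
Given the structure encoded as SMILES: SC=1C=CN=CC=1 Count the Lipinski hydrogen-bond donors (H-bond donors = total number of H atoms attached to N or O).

Donors: find every N or O and count the H atoms it carries.
  atom 5 (N): bond orders sum to 3 → 0 H
Lipinski HBD = 0.

0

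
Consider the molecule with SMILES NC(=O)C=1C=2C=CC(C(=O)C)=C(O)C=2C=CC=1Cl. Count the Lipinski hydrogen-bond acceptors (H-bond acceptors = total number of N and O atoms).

4

N atoms: 1; O atoms: 3.
Lipinski HBA = 1 + 3 = 4.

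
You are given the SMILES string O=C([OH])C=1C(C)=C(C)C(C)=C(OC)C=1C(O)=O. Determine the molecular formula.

Walk through each heavy atom and fill implicit hydrogens from standard valence (C 4, N 3, O 2, S 2, halogen 1):
  atom 1: O, bond orders sum to 2 (valence 2) → 0 H
  atom 2: C, bond orders sum to 4 (valence 4) → 0 H
  atom 3: O with explicit H count 1
  atom 4: C, bond orders sum to 4 (valence 4) → 0 H
  atom 5: C, bond orders sum to 4 (valence 4) → 0 H
  atom 6: C, bond orders sum to 1 (valence 4) → 3 H
  atom 7: C, bond orders sum to 4 (valence 4) → 0 H
  atom 8: C, bond orders sum to 1 (valence 4) → 3 H
  atom 9: C, bond orders sum to 4 (valence 4) → 0 H
  atom 10: C, bond orders sum to 1 (valence 4) → 3 H
  atom 11: C, bond orders sum to 4 (valence 4) → 0 H
  atom 12: O, bond orders sum to 2 (valence 2) → 0 H
  atom 13: C, bond orders sum to 1 (valence 4) → 3 H
  atom 14: C, bond orders sum to 4 (valence 4) → 0 H
  atom 15: C, bond orders sum to 4 (valence 4) → 0 H
  atom 16: O, bond orders sum to 1 (valence 2) → 1 H
  atom 17: O, bond orders sum to 2 (valence 2) → 0 H
Totals → C:12, H:14, O:5.

C12H14O5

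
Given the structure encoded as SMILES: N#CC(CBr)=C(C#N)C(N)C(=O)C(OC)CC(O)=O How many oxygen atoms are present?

Scan the SMILES for O atoms (remember two-letter symbols like Cl and Br are single atoms).
Oxygen count: 4.

4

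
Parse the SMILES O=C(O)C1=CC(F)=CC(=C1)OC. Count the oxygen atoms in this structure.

Scan the SMILES for O atoms (remember two-letter symbols like Cl and Br are single atoms).
Oxygen count: 3.

3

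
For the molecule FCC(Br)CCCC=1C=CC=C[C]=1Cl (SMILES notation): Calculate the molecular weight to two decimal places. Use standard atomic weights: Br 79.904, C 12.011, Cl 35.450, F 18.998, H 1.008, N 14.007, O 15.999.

279.58 g/mol

First, the molecular formula is C11H13BrClF (counting implicit H from valence).
  Br: 1 × 79.904 = 79.904
  C: 11 × 12.011 = 132.121
  Cl: 1 × 35.450 = 35.450
  F: 1 × 18.998 = 18.998
  H: 13 × 1.008 = 13.104
Sum: 1×79.904 + 11×12.011 + 1×35.450 + 1×18.998 + 13×1.008 = 279.577 → 279.58 g/mol.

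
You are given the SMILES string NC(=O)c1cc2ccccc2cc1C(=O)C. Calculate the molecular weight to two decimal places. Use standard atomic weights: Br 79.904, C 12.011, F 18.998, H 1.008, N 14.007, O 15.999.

First, the molecular formula is C13H11NO2 (counting implicit H from valence).
  C: 13 × 12.011 = 156.143
  H: 11 × 1.008 = 11.088
  N: 1 × 14.007 = 14.007
  O: 2 × 15.999 = 31.998
Sum: 13×12.011 + 11×1.008 + 1×14.007 + 2×15.999 = 213.236 → 213.24 g/mol.

213.24 g/mol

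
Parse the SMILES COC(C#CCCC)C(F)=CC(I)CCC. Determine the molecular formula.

C13H20FIO

Walk through each heavy atom and fill implicit hydrogens from standard valence (C 4, N 3, O 2, S 2, halogen 1):
  atom 1: C, bond orders sum to 1 (valence 4) → 3 H
  atom 2: O, bond orders sum to 2 (valence 2) → 0 H
  atom 3: C, bond orders sum to 3 (valence 4) → 1 H
  atom 4: C, bond orders sum to 4 (valence 4) → 0 H
  atom 5: C, bond orders sum to 4 (valence 4) → 0 H
  atom 6: C, bond orders sum to 2 (valence 4) → 2 H
  atom 7: C, bond orders sum to 2 (valence 4) → 2 H
  atom 8: C, bond orders sum to 1 (valence 4) → 3 H
  atom 9: C, bond orders sum to 4 (valence 4) → 0 H
  atom 10: F (halogen, monovalent) → 0 H
  atom 11: C, bond orders sum to 3 (valence 4) → 1 H
  atom 12: C, bond orders sum to 3 (valence 4) → 1 H
  atom 13: I (halogen, monovalent) → 0 H
  atom 14: C, bond orders sum to 2 (valence 4) → 2 H
  atom 15: C, bond orders sum to 2 (valence 4) → 2 H
  atom 16: C, bond orders sum to 1 (valence 4) → 3 H
Totals → C:13, H:20, F:1, I:1, O:1.
In Hill order: C13H20FIO.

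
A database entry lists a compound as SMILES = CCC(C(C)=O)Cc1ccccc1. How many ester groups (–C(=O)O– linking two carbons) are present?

0

Scan the SMILES for the ester motif — none present.
Groups that are present: 1 ketone.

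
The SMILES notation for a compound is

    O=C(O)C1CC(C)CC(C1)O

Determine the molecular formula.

C8H14O3

Walk through each heavy atom and fill implicit hydrogens from standard valence (C 4, N 3, O 2, S 2, halogen 1):
  atom 1: O, bond orders sum to 2 (valence 2) → 0 H
  atom 2: C, bond orders sum to 4 (valence 4) → 0 H
  atom 3: O, bond orders sum to 1 (valence 2) → 1 H
  atom 4: C, bond orders sum to 3 (valence 4) → 1 H
  atom 5: C, bond orders sum to 2 (valence 4) → 2 H
  atom 6: C, bond orders sum to 3 (valence 4) → 1 H
  atom 7: C, bond orders sum to 1 (valence 4) → 3 H
  atom 8: C, bond orders sum to 2 (valence 4) → 2 H
  atom 9: C, bond orders sum to 3 (valence 4) → 1 H
  atom 10: C, bond orders sum to 2 (valence 4) → 2 H
  atom 11: O, bond orders sum to 1 (valence 2) → 1 H
Totals → C:8, H:14, O:3.
In Hill order: C8H14O3.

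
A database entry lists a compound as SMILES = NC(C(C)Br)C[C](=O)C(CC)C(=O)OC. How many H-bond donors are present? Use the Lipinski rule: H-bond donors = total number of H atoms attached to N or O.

2

Donors: find every N or O and count the H atoms it carries.
  atom 1 (N): bond orders sum to 1 → 2 H
  atom 8 (O): bond orders sum to 2 → 0 H
  atom 13 (O): bond orders sum to 2 → 0 H
  atom 14 (O): bond orders sum to 2 → 0 H
Lipinski HBD = 2.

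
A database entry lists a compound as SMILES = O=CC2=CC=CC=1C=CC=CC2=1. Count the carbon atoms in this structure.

11

Count every carbon token in the SMILES (each C, including those in ring-closure positions and inside branches).
Carbon count: 11.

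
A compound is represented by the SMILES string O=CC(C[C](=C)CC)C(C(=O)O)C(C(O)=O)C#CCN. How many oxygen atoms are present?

5

Scan the SMILES for O atoms (remember two-letter symbols like Cl and Br are single atoms).
Oxygen count: 5.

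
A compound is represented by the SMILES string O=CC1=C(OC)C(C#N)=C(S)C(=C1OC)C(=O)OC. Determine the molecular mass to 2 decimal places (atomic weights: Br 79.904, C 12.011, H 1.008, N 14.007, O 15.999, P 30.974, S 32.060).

281.28 g/mol

First, the molecular formula is C12H11NO5S (counting implicit H from valence).
  C: 12 × 12.011 = 144.132
  H: 11 × 1.008 = 11.088
  N: 1 × 14.007 = 14.007
  O: 5 × 15.999 = 79.995
  S: 1 × 32.060 = 32.060
Sum: 12×12.011 + 11×1.008 + 1×14.007 + 5×15.999 + 1×32.060 = 281.282 → 281.28 g/mol.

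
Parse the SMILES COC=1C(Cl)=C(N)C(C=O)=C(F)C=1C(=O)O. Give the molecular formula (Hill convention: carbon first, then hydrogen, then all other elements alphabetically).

C9H7ClFNO4

Walk through each heavy atom and fill implicit hydrogens from standard valence (C 4, N 3, O 2, S 2, halogen 1):
  atom 1: C, bond orders sum to 1 (valence 4) → 3 H
  atom 2: O, bond orders sum to 2 (valence 2) → 0 H
  atom 3: C, bond orders sum to 4 (valence 4) → 0 H
  atom 4: C, bond orders sum to 4 (valence 4) → 0 H
  atom 5: Cl (halogen, monovalent) → 0 H
  atom 6: C, bond orders sum to 4 (valence 4) → 0 H
  atom 7: N, bond orders sum to 1 (valence 3) → 2 H
  atom 8: C, bond orders sum to 4 (valence 4) → 0 H
  atom 9: C, bond orders sum to 3 (valence 4) → 1 H
  atom 10: O, bond orders sum to 2 (valence 2) → 0 H
  atom 11: C, bond orders sum to 4 (valence 4) → 0 H
  atom 12: F (halogen, monovalent) → 0 H
  atom 13: C, bond orders sum to 4 (valence 4) → 0 H
  atom 14: C, bond orders sum to 4 (valence 4) → 0 H
  atom 15: O, bond orders sum to 2 (valence 2) → 0 H
  atom 16: O, bond orders sum to 1 (valence 2) → 1 H
Totals → C:9, H:7, Cl:1, F:1, N:1, O:4.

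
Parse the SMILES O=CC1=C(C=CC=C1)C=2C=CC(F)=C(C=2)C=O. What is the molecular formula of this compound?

Walk through each heavy atom and fill implicit hydrogens from standard valence (C 4, N 3, O 2, S 2, halogen 1):
  atom 1: O, bond orders sum to 2 (valence 2) → 0 H
  atom 2: C, bond orders sum to 3 (valence 4) → 1 H
  atom 3: C, bond orders sum to 4 (valence 4) → 0 H
  atom 4: C, bond orders sum to 4 (valence 4) → 0 H
  atom 5: C, bond orders sum to 3 (valence 4) → 1 H
  atom 6: C, bond orders sum to 3 (valence 4) → 1 H
  atom 7: C, bond orders sum to 3 (valence 4) → 1 H
  atom 8: C, bond orders sum to 3 (valence 4) → 1 H
  atom 9: C, bond orders sum to 4 (valence 4) → 0 H
  atom 10: C, bond orders sum to 3 (valence 4) → 1 H
  atom 11: C, bond orders sum to 3 (valence 4) → 1 H
  atom 12: C, bond orders sum to 4 (valence 4) → 0 H
  atom 13: F (halogen, monovalent) → 0 H
  atom 14: C, bond orders sum to 4 (valence 4) → 0 H
  atom 15: C, bond orders sum to 3 (valence 4) → 1 H
  atom 16: C, bond orders sum to 3 (valence 4) → 1 H
  atom 17: O, bond orders sum to 2 (valence 2) → 0 H
Totals → C:14, H:9, F:1, O:2.
In Hill order: C14H9FO2.

C14H9FO2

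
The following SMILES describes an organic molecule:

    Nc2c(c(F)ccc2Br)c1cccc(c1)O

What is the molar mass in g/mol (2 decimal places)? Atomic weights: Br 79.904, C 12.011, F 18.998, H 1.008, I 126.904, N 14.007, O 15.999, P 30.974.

First, the molecular formula is C12H9BrFNO (counting implicit H from valence).
  Br: 1 × 79.904 = 79.904
  C: 12 × 12.011 = 144.132
  F: 1 × 18.998 = 18.998
  H: 9 × 1.008 = 9.072
  N: 1 × 14.007 = 14.007
  O: 1 × 15.999 = 15.999
Sum: 1×79.904 + 12×12.011 + 1×18.998 + 9×1.008 + 1×14.007 + 1×15.999 = 282.112 → 282.11 g/mol.

282.11 g/mol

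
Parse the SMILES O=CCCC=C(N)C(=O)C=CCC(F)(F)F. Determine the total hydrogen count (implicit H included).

Walk through each heavy atom and fill implicit hydrogens from standard valence (C 4, N 3, O 2, S 2, halogen 1):
  atom 1: O, bond orders sum to 2 (valence 2) → 0 H
  atom 2: C, bond orders sum to 3 (valence 4) → 1 H
  atom 3: C, bond orders sum to 2 (valence 4) → 2 H
  atom 4: C, bond orders sum to 2 (valence 4) → 2 H
  atom 5: C, bond orders sum to 3 (valence 4) → 1 H
  atom 6: C, bond orders sum to 4 (valence 4) → 0 H
  atom 7: N, bond orders sum to 1 (valence 3) → 2 H
  atom 8: C, bond orders sum to 4 (valence 4) → 0 H
  atom 9: O, bond orders sum to 2 (valence 2) → 0 H
  atom 10: C, bond orders sum to 3 (valence 4) → 1 H
  atom 11: C, bond orders sum to 3 (valence 4) → 1 H
  atom 12: C, bond orders sum to 2 (valence 4) → 2 H
  atom 13: C, bond orders sum to 4 (valence 4) → 0 H
  atom 14: F (halogen, monovalent) → 0 H
  atom 15: F (halogen, monovalent) → 0 H
  atom 16: F (halogen, monovalent) → 0 H
Total hydrogens: 12.

12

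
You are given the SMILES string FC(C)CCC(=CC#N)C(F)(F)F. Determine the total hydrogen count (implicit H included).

9

Walk through each heavy atom and fill implicit hydrogens from standard valence (C 4, N 3, O 2, S 2, halogen 1):
  atom 1: F (halogen, monovalent) → 0 H
  atom 2: C, bond orders sum to 3 (valence 4) → 1 H
  atom 3: C, bond orders sum to 1 (valence 4) → 3 H
  atom 4: C, bond orders sum to 2 (valence 4) → 2 H
  atom 5: C, bond orders sum to 2 (valence 4) → 2 H
  atom 6: C, bond orders sum to 4 (valence 4) → 0 H
  atom 7: C, bond orders sum to 3 (valence 4) → 1 H
  atom 8: C, bond orders sum to 4 (valence 4) → 0 H
  atom 9: N, bond orders sum to 3 (valence 3) → 0 H
  atom 10: C, bond orders sum to 4 (valence 4) → 0 H
  atom 11: F (halogen, monovalent) → 0 H
  atom 12: F (halogen, monovalent) → 0 H
  atom 13: F (halogen, monovalent) → 0 H
Total hydrogens: 9.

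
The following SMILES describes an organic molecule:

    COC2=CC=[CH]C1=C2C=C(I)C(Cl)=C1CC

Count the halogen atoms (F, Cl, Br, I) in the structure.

Halogen atoms appear at heavy-atom positions 11, 13 (1×Cl, 1×I).
Other groups present: 1 ether.
Halogen count: 2.

2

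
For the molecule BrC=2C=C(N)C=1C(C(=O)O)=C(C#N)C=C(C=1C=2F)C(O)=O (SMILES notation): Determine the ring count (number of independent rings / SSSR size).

2

In SMILES, each pair of matching ring-closure digits denotes one ring-closing bond; the number of such bonds equals the number of independent rings.
Ring-closure bonds here: 2.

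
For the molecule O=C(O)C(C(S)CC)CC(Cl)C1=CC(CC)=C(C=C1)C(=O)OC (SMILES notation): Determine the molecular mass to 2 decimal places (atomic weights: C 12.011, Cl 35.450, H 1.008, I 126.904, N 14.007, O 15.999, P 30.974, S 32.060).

358.88 g/mol

First, the molecular formula is C17H23ClO4S (counting implicit H from valence).
  C: 17 × 12.011 = 204.187
  Cl: 1 × 35.450 = 35.450
  H: 23 × 1.008 = 23.184
  O: 4 × 15.999 = 63.996
  S: 1 × 32.060 = 32.060
Sum: 17×12.011 + 1×35.450 + 23×1.008 + 4×15.999 + 1×32.060 = 358.877 → 358.88 g/mol.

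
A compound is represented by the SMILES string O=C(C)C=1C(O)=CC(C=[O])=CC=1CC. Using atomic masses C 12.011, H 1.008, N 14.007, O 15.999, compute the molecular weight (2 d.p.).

First, the molecular formula is C11H12O3 (counting implicit H from valence).
  C: 11 × 12.011 = 132.121
  H: 12 × 1.008 = 12.096
  O: 3 × 15.999 = 47.997
Sum: 11×12.011 + 12×1.008 + 3×15.999 = 192.214 → 192.21 g/mol.

192.21 g/mol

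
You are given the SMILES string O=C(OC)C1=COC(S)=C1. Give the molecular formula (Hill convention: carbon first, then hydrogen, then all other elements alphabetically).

Walk through each heavy atom and fill implicit hydrogens from standard valence (C 4, N 3, O 2, S 2, halogen 1):
  atom 1: O, bond orders sum to 2 (valence 2) → 0 H
  atom 2: C, bond orders sum to 4 (valence 4) → 0 H
  atom 3: O, bond orders sum to 2 (valence 2) → 0 H
  atom 4: C, bond orders sum to 1 (valence 4) → 3 H
  atom 5: C, bond orders sum to 4 (valence 4) → 0 H
  atom 6: C, bond orders sum to 3 (valence 4) → 1 H
  atom 7: O, bond orders sum to 2 (valence 2) → 0 H
  atom 8: C, bond orders sum to 4 (valence 4) → 0 H
  atom 9: S, bond orders sum to 1 (valence 2) → 1 H
  atom 10: C, bond orders sum to 3 (valence 4) → 1 H
Totals → C:6, H:6, O:3, S:1.

C6H6O3S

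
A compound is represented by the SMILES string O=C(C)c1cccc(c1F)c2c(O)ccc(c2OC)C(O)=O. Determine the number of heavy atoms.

22

Every atom symbol written in the SMILES (organic subset) is one heavy atom; implicit H are not written.
Heavy atoms by element → C:16, F:1, O:5.
Total: 22.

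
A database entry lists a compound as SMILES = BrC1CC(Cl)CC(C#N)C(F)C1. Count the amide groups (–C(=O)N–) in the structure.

Scan the SMILES for the amide motif — none present.
Groups that are present: 1 nitrile.

0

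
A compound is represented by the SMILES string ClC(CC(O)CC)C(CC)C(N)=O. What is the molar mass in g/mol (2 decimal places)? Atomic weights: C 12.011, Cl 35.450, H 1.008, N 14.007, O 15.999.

207.70 g/mol

First, the molecular formula is C9H18ClNO2 (counting implicit H from valence).
  C: 9 × 12.011 = 108.099
  Cl: 1 × 35.450 = 35.450
  H: 18 × 1.008 = 18.144
  N: 1 × 14.007 = 14.007
  O: 2 × 15.999 = 31.998
Sum: 9×12.011 + 1×35.450 + 18×1.008 + 1×14.007 + 2×15.999 = 207.698 → 207.70 g/mol.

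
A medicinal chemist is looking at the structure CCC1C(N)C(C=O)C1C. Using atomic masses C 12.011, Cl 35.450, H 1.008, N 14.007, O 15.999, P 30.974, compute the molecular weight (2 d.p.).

First, the molecular formula is C8H15NO (counting implicit H from valence).
  C: 8 × 12.011 = 96.088
  H: 15 × 1.008 = 15.120
  N: 1 × 14.007 = 14.007
  O: 1 × 15.999 = 15.999
Sum: 8×12.011 + 15×1.008 + 1×14.007 + 1×15.999 = 141.214 → 141.21 g/mol.

141.21 g/mol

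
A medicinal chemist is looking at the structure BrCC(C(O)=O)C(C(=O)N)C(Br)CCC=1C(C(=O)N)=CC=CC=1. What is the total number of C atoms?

Count every carbon token in the SMILES (each C, including those in ring-closure positions and inside branches).
Carbon count: 15.

15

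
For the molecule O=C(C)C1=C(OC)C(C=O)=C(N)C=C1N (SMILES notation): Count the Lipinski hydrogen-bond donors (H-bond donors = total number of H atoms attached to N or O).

Donors: find every N or O and count the H atoms it carries.
  atom 1 (O): bond orders sum to 2 → 0 H
  atom 6 (O): bond orders sum to 2 → 0 H
  atom 10 (O): bond orders sum to 2 → 0 H
  atom 12 (N): bond orders sum to 1 → 2 H
  atom 15 (N): bond orders sum to 1 → 2 H
Lipinski HBD = 4.

4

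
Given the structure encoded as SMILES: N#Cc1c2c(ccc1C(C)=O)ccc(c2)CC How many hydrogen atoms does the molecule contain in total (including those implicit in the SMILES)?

13

Walk through each heavy atom and fill implicit hydrogens from standard valence (C 4, N 3, O 2, S 2, halogen 1); for lowercase aromatic atoms, an aromatic c carries 1 H when it has two neighbours and 0 H with three, and aromatic n carries 0 H:
  atom 1: N, bond orders sum to 3 (valence 3) → 0 H
  atom 2: C, bond orders sum to 4 (valence 4) → 0 H
  atom 3: aromatic c, 3 neighbours → 0 H
  atom 4: aromatic c, 3 neighbours → 0 H
  atom 5: aromatic c, 3 neighbours → 0 H
  atom 6: aromatic c, 2 neighbours → 1 H
  atom 7: aromatic c, 2 neighbours → 1 H
  atom 8: aromatic c, 3 neighbours → 0 H
  atom 9: C, bond orders sum to 4 (valence 4) → 0 H
  atom 10: C, bond orders sum to 1 (valence 4) → 3 H
  atom 11: O, bond orders sum to 2 (valence 2) → 0 H
  atom 12: aromatic c, 2 neighbours → 1 H
  atom 13: aromatic c, 2 neighbours → 1 H
  atom 14: aromatic c, 3 neighbours → 0 H
  atom 15: aromatic c, 2 neighbours → 1 H
  atom 16: C, bond orders sum to 2 (valence 4) → 2 H
  atom 17: C, bond orders sum to 1 (valence 4) → 3 H
Total hydrogens: 13.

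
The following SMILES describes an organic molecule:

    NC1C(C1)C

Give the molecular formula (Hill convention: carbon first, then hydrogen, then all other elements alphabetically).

C4H9N

Walk through each heavy atom and fill implicit hydrogens from standard valence (C 4, N 3, O 2, S 2, halogen 1):
  atom 1: N, bond orders sum to 1 (valence 3) → 2 H
  atom 2: C, bond orders sum to 3 (valence 4) → 1 H
  atom 3: C, bond orders sum to 3 (valence 4) → 1 H
  atom 4: C, bond orders sum to 2 (valence 4) → 2 H
  atom 5: C, bond orders sum to 1 (valence 4) → 3 H
Totals → C:4, H:9, N:1.
In Hill order: C4H9N.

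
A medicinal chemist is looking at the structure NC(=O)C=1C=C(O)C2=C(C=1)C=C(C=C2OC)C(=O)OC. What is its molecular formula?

C14H13NO5

Walk through each heavy atom and fill implicit hydrogens from standard valence (C 4, N 3, O 2, S 2, halogen 1):
  atom 1: N, bond orders sum to 1 (valence 3) → 2 H
  atom 2: C, bond orders sum to 4 (valence 4) → 0 H
  atom 3: O, bond orders sum to 2 (valence 2) → 0 H
  atom 4: C, bond orders sum to 4 (valence 4) → 0 H
  atom 5: C, bond orders sum to 3 (valence 4) → 1 H
  atom 6: C, bond orders sum to 4 (valence 4) → 0 H
  atom 7: O, bond orders sum to 1 (valence 2) → 1 H
  atom 8: C, bond orders sum to 4 (valence 4) → 0 H
  atom 9: C, bond orders sum to 4 (valence 4) → 0 H
  atom 10: C, bond orders sum to 3 (valence 4) → 1 H
  atom 11: C, bond orders sum to 3 (valence 4) → 1 H
  atom 12: C, bond orders sum to 4 (valence 4) → 0 H
  atom 13: C, bond orders sum to 3 (valence 4) → 1 H
  atom 14: C, bond orders sum to 4 (valence 4) → 0 H
  atom 15: O, bond orders sum to 2 (valence 2) → 0 H
  atom 16: C, bond orders sum to 1 (valence 4) → 3 H
  atom 17: C, bond orders sum to 4 (valence 4) → 0 H
  atom 18: O, bond orders sum to 2 (valence 2) → 0 H
  atom 19: O, bond orders sum to 2 (valence 2) → 0 H
  atom 20: C, bond orders sum to 1 (valence 4) → 3 H
Totals → C:14, H:13, N:1, O:5.
In Hill order: C14H13NO5.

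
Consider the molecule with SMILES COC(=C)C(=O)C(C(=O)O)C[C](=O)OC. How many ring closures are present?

0

In SMILES, each pair of matching ring-closure digits denotes one ring-closing bond; the number of such bonds equals the number of independent rings.
Ring-closure bonds here: 0.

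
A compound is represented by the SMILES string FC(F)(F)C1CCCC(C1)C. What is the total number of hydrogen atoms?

Walk through each heavy atom and fill implicit hydrogens from standard valence (C 4, N 3, O 2, S 2, halogen 1):
  atom 1: F (halogen, monovalent) → 0 H
  atom 2: C, bond orders sum to 4 (valence 4) → 0 H
  atom 3: F (halogen, monovalent) → 0 H
  atom 4: F (halogen, monovalent) → 0 H
  atom 5: C, bond orders sum to 3 (valence 4) → 1 H
  atom 6: C, bond orders sum to 2 (valence 4) → 2 H
  atom 7: C, bond orders sum to 2 (valence 4) → 2 H
  atom 8: C, bond orders sum to 2 (valence 4) → 2 H
  atom 9: C, bond orders sum to 3 (valence 4) → 1 H
  atom 10: C, bond orders sum to 2 (valence 4) → 2 H
  atom 11: C, bond orders sum to 1 (valence 4) → 3 H
Total hydrogens: 13.

13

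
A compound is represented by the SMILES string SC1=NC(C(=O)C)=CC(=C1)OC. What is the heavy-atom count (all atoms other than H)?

Every atom symbol written in the SMILES (organic subset) is one heavy atom; implicit H are not written.
Heavy atoms by element → C:8, N:1, O:2, S:1.
Total: 12.

12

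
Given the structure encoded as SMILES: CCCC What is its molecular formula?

C4H10

Walk through each heavy atom and fill implicit hydrogens from standard valence (C 4, N 3, O 2, S 2, halogen 1):
  atom 1: C, bond orders sum to 1 (valence 4) → 3 H
  atom 2: C, bond orders sum to 2 (valence 4) → 2 H
  atom 3: C, bond orders sum to 2 (valence 4) → 2 H
  atom 4: C, bond orders sum to 1 (valence 4) → 3 H
Totals → C:4, H:10.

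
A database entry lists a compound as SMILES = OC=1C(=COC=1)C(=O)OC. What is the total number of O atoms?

4

Scan the SMILES for O atoms (remember two-letter symbols like Cl and Br are single atoms).
Oxygen count: 4.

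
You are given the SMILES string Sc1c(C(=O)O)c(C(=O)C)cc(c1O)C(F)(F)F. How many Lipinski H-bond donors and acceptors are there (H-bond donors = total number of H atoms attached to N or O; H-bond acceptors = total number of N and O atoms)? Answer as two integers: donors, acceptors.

2, 4

Donors: find every N or O and count the H atoms it carries.
  atom 5 (O): bond orders sum to 2 → 0 H
  atom 6 (O): bond orders sum to 1 → 1 H
  atom 9 (O): bond orders sum to 2 → 0 H
  atom 14 (O): bond orders sum to 1 → 1 H
Lipinski HBD = 2.
Acceptors: N atoms = 0, O atoms = 4 → HBA = 4.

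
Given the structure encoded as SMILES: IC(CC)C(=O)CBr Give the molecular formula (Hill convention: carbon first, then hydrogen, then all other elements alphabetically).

Walk through each heavy atom and fill implicit hydrogens from standard valence (C 4, N 3, O 2, S 2, halogen 1):
  atom 1: I (halogen, monovalent) → 0 H
  atom 2: C, bond orders sum to 3 (valence 4) → 1 H
  atom 3: C, bond orders sum to 2 (valence 4) → 2 H
  atom 4: C, bond orders sum to 1 (valence 4) → 3 H
  atom 5: C, bond orders sum to 4 (valence 4) → 0 H
  atom 6: O, bond orders sum to 2 (valence 2) → 0 H
  atom 7: C, bond orders sum to 2 (valence 4) → 2 H
  atom 8: Br (halogen, monovalent) → 0 H
Totals → C:5, H:8, Br:1, I:1, O:1.

C5H8BrIO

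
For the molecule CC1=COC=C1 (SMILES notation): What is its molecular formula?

C5H6O

Walk through each heavy atom and fill implicit hydrogens from standard valence (C 4, N 3, O 2, S 2, halogen 1):
  atom 1: C, bond orders sum to 1 (valence 4) → 3 H
  atom 2: C, bond orders sum to 4 (valence 4) → 0 H
  atom 3: C, bond orders sum to 3 (valence 4) → 1 H
  atom 4: O, bond orders sum to 2 (valence 2) → 0 H
  atom 5: C, bond orders sum to 3 (valence 4) → 1 H
  atom 6: C, bond orders sum to 3 (valence 4) → 1 H
Totals → C:5, H:6, O:1.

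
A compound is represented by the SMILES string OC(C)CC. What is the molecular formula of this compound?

C4H10O

Walk through each heavy atom and fill implicit hydrogens from standard valence (C 4, N 3, O 2, S 2, halogen 1):
  atom 1: O, bond orders sum to 1 (valence 2) → 1 H
  atom 2: C, bond orders sum to 3 (valence 4) → 1 H
  atom 3: C, bond orders sum to 1 (valence 4) → 3 H
  atom 4: C, bond orders sum to 2 (valence 4) → 2 H
  atom 5: C, bond orders sum to 1 (valence 4) → 3 H
Totals → C:4, H:10, O:1.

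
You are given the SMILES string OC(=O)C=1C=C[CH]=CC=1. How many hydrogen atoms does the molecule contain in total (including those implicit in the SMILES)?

Walk through each heavy atom and fill implicit hydrogens from standard valence (C 4, N 3, O 2, S 2, halogen 1):
  atom 1: O, bond orders sum to 1 (valence 2) → 1 H
  atom 2: C, bond orders sum to 4 (valence 4) → 0 H
  atom 3: O, bond orders sum to 2 (valence 2) → 0 H
  atom 4: C, bond orders sum to 4 (valence 4) → 0 H
  atom 5: C, bond orders sum to 3 (valence 4) → 1 H
  atom 6: C, bond orders sum to 3 (valence 4) → 1 H
  atom 7: C with explicit H count 1
  atom 8: C, bond orders sum to 3 (valence 4) → 1 H
  atom 9: C, bond orders sum to 3 (valence 4) → 1 H
Total hydrogens: 6.

6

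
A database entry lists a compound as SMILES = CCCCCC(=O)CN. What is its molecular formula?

Walk through each heavy atom and fill implicit hydrogens from standard valence (C 4, N 3, O 2, S 2, halogen 1):
  atom 1: C, bond orders sum to 1 (valence 4) → 3 H
  atom 2: C, bond orders sum to 2 (valence 4) → 2 H
  atom 3: C, bond orders sum to 2 (valence 4) → 2 H
  atom 4: C, bond orders sum to 2 (valence 4) → 2 H
  atom 5: C, bond orders sum to 2 (valence 4) → 2 H
  atom 6: C, bond orders sum to 4 (valence 4) → 0 H
  atom 7: O, bond orders sum to 2 (valence 2) → 0 H
  atom 8: C, bond orders sum to 2 (valence 4) → 2 H
  atom 9: N, bond orders sum to 1 (valence 3) → 2 H
Totals → C:7, H:15, N:1, O:1.
In Hill order: C7H15NO.

C7H15NO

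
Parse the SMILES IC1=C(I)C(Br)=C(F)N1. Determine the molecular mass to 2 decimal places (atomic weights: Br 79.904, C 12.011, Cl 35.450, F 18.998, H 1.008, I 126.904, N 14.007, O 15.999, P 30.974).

415.77 g/mol

First, the molecular formula is C4HBrFI2N (counting implicit H from valence).
  Br: 1 × 79.904 = 79.904
  C: 4 × 12.011 = 48.044
  F: 1 × 18.998 = 18.998
  H: 1 × 1.008 = 1.008
  I: 2 × 126.904 = 253.808
  N: 1 × 14.007 = 14.007
Sum: 1×79.904 + 4×12.011 + 1×18.998 + 1×1.008 + 2×126.904 + 1×14.007 = 415.769 → 415.77 g/mol.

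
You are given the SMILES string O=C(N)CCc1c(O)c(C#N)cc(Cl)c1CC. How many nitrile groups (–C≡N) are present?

The nitrile motif appears at heavy-atom position 10 in the SMILES.
Other groups present: 1 amide, 1 hydroxyl.
Nitrile count: 1.

1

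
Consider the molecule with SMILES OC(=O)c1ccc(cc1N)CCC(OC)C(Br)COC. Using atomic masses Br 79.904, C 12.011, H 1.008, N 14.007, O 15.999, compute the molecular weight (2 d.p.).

First, the molecular formula is C14H20BrNO4 (counting implicit H from valence).
  Br: 1 × 79.904 = 79.904
  C: 14 × 12.011 = 168.154
  H: 20 × 1.008 = 20.160
  N: 1 × 14.007 = 14.007
  O: 4 × 15.999 = 63.996
Sum: 1×79.904 + 14×12.011 + 20×1.008 + 1×14.007 + 4×15.999 = 346.221 → 346.22 g/mol.

346.22 g/mol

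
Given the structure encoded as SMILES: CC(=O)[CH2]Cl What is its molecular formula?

C3H5ClO

Walk through each heavy atom and fill implicit hydrogens from standard valence (C 4, N 3, O 2, S 2, halogen 1):
  atom 1: C, bond orders sum to 1 (valence 4) → 3 H
  atom 2: C, bond orders sum to 4 (valence 4) → 0 H
  atom 3: O, bond orders sum to 2 (valence 2) → 0 H
  atom 4: C with explicit H count 2
  atom 5: Cl (halogen, monovalent) → 0 H
Totals → C:3, H:5, Cl:1, O:1.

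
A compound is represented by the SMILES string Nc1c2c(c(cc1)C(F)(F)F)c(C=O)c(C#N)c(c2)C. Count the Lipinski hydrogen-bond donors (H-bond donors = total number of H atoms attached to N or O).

2

Donors: find every N or O and count the H atoms it carries.
  atom 1 (N): bond orders sum to 1 → 2 H
  atom 14 (O): bond orders sum to 2 → 0 H
  atom 17 (N): bond orders sum to 3 → 0 H
Lipinski HBD = 2.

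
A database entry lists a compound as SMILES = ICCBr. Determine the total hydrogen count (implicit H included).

4

Walk through each heavy atom and fill implicit hydrogens from standard valence (C 4, N 3, O 2, S 2, halogen 1):
  atom 1: I (halogen, monovalent) → 0 H
  atom 2: C, bond orders sum to 2 (valence 4) → 2 H
  atom 3: C, bond orders sum to 2 (valence 4) → 2 H
  atom 4: Br (halogen, monovalent) → 0 H
Total hydrogens: 4.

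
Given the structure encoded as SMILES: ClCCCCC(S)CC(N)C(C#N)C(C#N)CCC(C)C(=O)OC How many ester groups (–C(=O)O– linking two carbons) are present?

1

The ester motif appears at heavy-atom position 21 in the SMILES.
Other groups present: 2 nitrile, 1 primary amine, 1 thiol.
Ester count: 1.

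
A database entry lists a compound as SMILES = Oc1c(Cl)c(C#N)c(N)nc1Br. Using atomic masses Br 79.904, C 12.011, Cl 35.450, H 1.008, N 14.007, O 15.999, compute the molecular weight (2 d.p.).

248.46 g/mol

First, the molecular formula is C6H3BrClN3O (counting implicit H from valence).
  Br: 1 × 79.904 = 79.904
  C: 6 × 12.011 = 72.066
  Cl: 1 × 35.450 = 35.450
  H: 3 × 1.008 = 3.024
  N: 3 × 14.007 = 42.021
  O: 1 × 15.999 = 15.999
Sum: 1×79.904 + 6×12.011 + 1×35.450 + 3×1.008 + 3×14.007 + 1×15.999 = 248.464 → 248.46 g/mol.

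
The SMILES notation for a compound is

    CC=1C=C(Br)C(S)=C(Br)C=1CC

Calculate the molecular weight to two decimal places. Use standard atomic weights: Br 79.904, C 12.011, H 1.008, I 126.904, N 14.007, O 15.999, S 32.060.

First, the molecular formula is C9H10Br2S (counting implicit H from valence).
  Br: 2 × 79.904 = 159.808
  C: 9 × 12.011 = 108.099
  H: 10 × 1.008 = 10.080
  S: 1 × 32.060 = 32.060
Sum: 2×79.904 + 9×12.011 + 10×1.008 + 1×32.060 = 310.047 → 310.05 g/mol.

310.05 g/mol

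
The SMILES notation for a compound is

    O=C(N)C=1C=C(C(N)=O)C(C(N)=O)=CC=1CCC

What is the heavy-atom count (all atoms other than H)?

Every atom symbol written in the SMILES (organic subset) is one heavy atom; implicit H are not written.
Heavy atoms by element → C:12, N:3, O:3.
Total: 18.

18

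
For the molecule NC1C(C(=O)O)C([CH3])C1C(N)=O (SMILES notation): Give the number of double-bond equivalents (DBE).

Molecular formula: C7H12N2O3.
DoU = (2C + 2 + N − H − X) / 2, where X is the halogen count and O/S are ignored.
    = (2·7 + 2 + 2 − 12 − 0) / 2 = 6 / 2 = 3.

3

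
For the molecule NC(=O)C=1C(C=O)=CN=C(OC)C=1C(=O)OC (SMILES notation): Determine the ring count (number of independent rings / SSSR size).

1

In SMILES, each pair of matching ring-closure digits denotes one ring-closing bond; the number of such bonds equals the number of independent rings.
Ring-closure bonds here: 1.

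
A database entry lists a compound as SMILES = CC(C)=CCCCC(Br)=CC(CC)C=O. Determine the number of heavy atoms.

15

Every atom symbol written in the SMILES (organic subset) is one heavy atom; implicit H are not written.
Heavy atoms by element → Br:1, C:13, O:1.
Total: 15.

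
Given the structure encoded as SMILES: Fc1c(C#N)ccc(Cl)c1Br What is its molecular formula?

C7H2BrClFN

Walk through each heavy atom and fill implicit hydrogens from standard valence (C 4, N 3, O 2, S 2, halogen 1); for lowercase aromatic atoms, an aromatic c carries 1 H when it has two neighbours and 0 H with three, and aromatic n carries 0 H:
  atom 1: F (halogen, monovalent) → 0 H
  atom 2: aromatic c, 3 neighbours → 0 H
  atom 3: aromatic c, 3 neighbours → 0 H
  atom 4: C, bond orders sum to 4 (valence 4) → 0 H
  atom 5: N, bond orders sum to 3 (valence 3) → 0 H
  atom 6: aromatic c, 2 neighbours → 1 H
  atom 7: aromatic c, 2 neighbours → 1 H
  atom 8: aromatic c, 3 neighbours → 0 H
  atom 9: Cl (halogen, monovalent) → 0 H
  atom 10: aromatic c, 3 neighbours → 0 H
  atom 11: Br (halogen, monovalent) → 0 H
Totals → C:7, H:2, Br:1, Cl:1, F:1, N:1.
In Hill order: C7H2BrClFN.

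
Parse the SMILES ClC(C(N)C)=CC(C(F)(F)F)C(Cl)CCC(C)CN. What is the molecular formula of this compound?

C12H21Cl2F3N2

Walk through each heavy atom and fill implicit hydrogens from standard valence (C 4, N 3, O 2, S 2, halogen 1):
  atom 1: Cl (halogen, monovalent) → 0 H
  atom 2: C, bond orders sum to 4 (valence 4) → 0 H
  atom 3: C, bond orders sum to 3 (valence 4) → 1 H
  atom 4: N, bond orders sum to 1 (valence 3) → 2 H
  atom 5: C, bond orders sum to 1 (valence 4) → 3 H
  atom 6: C, bond orders sum to 3 (valence 4) → 1 H
  atom 7: C, bond orders sum to 3 (valence 4) → 1 H
  atom 8: C, bond orders sum to 4 (valence 4) → 0 H
  atom 9: F (halogen, monovalent) → 0 H
  atom 10: F (halogen, monovalent) → 0 H
  atom 11: F (halogen, monovalent) → 0 H
  atom 12: C, bond orders sum to 3 (valence 4) → 1 H
  atom 13: Cl (halogen, monovalent) → 0 H
  atom 14: C, bond orders sum to 2 (valence 4) → 2 H
  atom 15: C, bond orders sum to 2 (valence 4) → 2 H
  atom 16: C, bond orders sum to 3 (valence 4) → 1 H
  atom 17: C, bond orders sum to 1 (valence 4) → 3 H
  atom 18: C, bond orders sum to 2 (valence 4) → 2 H
  atom 19: N, bond orders sum to 1 (valence 3) → 2 H
Totals → C:12, H:21, Cl:2, F:3, N:2.
In Hill order: C12H21Cl2F3N2.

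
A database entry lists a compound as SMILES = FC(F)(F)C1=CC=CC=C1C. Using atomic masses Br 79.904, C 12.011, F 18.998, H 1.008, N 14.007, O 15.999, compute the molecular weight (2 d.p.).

First, the molecular formula is C8H7F3 (counting implicit H from valence).
  C: 8 × 12.011 = 96.088
  F: 3 × 18.998 = 56.994
  H: 7 × 1.008 = 7.056
Sum: 8×12.011 + 3×18.998 + 7×1.008 = 160.138 → 160.14 g/mol.

160.14 g/mol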